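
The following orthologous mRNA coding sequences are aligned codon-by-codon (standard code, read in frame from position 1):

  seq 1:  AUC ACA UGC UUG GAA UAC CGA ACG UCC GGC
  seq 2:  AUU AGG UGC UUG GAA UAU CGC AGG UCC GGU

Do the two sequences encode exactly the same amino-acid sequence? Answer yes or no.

Codon 1: AUC Ile / AUU Ile — synonymous.
Codon 2: ACA Thr / AGG Arg — nonsynonymous.
Codon 3: UGC Cys / UGC Cys — identical.
Codon 4: UUG Leu / UUG Leu — identical.
Codon 5: GAA Glu / GAA Glu — identical.
Codon 6: UAC Tyr / UAU Tyr — synonymous.
Codon 7: CGA Arg / CGC Arg — synonymous.
Codon 8: ACG Thr / AGG Arg — nonsynonymous.
Codon 9: UCC Ser / UCC Ser — identical.
Codon 10: GGC Gly / GGU Gly — synonymous.
Nonsynonymous differences: 2 → different protein.

no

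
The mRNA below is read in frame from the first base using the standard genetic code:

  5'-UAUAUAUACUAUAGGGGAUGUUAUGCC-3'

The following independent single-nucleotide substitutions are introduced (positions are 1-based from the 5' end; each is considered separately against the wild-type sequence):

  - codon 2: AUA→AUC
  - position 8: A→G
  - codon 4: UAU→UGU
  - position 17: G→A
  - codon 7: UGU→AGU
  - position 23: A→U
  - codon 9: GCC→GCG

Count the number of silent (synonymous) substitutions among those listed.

2

Codon 2: AUA (Ile) → AUC (Ile) — synonymous.
Codon 3: UAC (Tyr) → UGC (Cys) — missense.
Codon 4: UAU (Tyr) → UGU (Cys) — missense.
Codon 6: GGA (Gly) → GAA (Glu) — missense.
Codon 7: UGU (Cys) → AGU (Ser) — missense.
Codon 8: UAU (Tyr) → UUU (Phe) — missense.
Codon 9: GCC (Ala) → GCG (Ala) — synonymous.
Synonymous: 2 of 7.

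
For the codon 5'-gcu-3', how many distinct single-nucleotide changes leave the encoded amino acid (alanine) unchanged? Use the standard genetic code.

Position 1: none → 0 synonymous.
Position 2: none → 0 synonymous.
Position 3: GCC, GCA, GCG → 3 synonymous.
Total: 0 + 0 + 3 = 3.

3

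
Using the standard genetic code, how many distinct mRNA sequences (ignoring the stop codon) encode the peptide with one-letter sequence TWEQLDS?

1152

Thr: 4 codons.
Trp: 1 codon.
Glu: 2 codons.
Gln: 2 codons.
Leu: 6 codons.
Asp: 2 codons.
Ser: 6 codons.
4 × 1 × 2 × 2 × 6 × 2 × 6 = 1152.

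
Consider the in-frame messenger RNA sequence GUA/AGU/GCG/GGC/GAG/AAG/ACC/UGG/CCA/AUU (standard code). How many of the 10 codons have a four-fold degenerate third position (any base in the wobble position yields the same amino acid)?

5

Codon 1 GUA (Val): third position 4-fold.
Codon 2 AGU (Ser): third position 2-fold.
Codon 3 GCG (Ala): third position 4-fold.
Codon 4 GGC (Gly): third position 4-fold.
Codon 5 GAG (Glu): third position 2-fold.
Codon 6 AAG (Lys): third position 2-fold.
Codon 7 ACC (Thr): third position 4-fold.
Codon 8 UGG (Trp): third position 1-fold.
Codon 9 CCA (Pro): third position 4-fold.
Codon 10 AUU (Ile): third position 3-fold.
Four-fold degenerate third positions: 5.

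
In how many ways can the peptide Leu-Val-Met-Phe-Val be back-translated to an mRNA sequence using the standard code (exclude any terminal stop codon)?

192

Leu: 6 codons.
Val: 4 codons.
Met: 1 codon.
Phe: 2 codons.
Val: 4 codons.
6 × 4 × 1 × 2 × 4 = 192.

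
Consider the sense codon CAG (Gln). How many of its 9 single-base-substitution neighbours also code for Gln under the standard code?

Position 1: none → 0 synonymous.
Position 2: none → 0 synonymous.
Position 3: CAA → 1 synonymous.
Total: 0 + 0 + 1 = 1.

1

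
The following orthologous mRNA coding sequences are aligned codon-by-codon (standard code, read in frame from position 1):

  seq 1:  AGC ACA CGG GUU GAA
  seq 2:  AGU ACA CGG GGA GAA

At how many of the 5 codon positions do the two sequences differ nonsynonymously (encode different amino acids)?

1

Codon 1: AGC Ser / AGU Ser — synonymous.
Codon 2: ACA Thr / ACA Thr — identical.
Codon 3: CGG Arg / CGG Arg — identical.
Codon 4: GUU Val / GGA Gly — nonsynonymous.
Codon 5: GAA Glu / GAA Glu — identical.
Nonsynonymous differences: 1.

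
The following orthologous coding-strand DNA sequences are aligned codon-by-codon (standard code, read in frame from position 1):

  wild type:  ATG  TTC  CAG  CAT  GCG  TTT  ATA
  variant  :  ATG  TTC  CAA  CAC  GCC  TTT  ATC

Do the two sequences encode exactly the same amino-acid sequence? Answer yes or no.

yes

Codon 1: ATG Met / ATG Met — identical.
Codon 2: TTC Phe / TTC Phe — identical.
Codon 3: CAG Gln / CAA Gln — synonymous.
Codon 4: CAT His / CAC His — synonymous.
Codon 5: GCG Ala / GCC Ala — synonymous.
Codon 6: TTT Phe / TTT Phe — identical.
Codon 7: ATA Ile / ATC Ile — synonymous.
Nonsynonymous differences: 0 → same protein.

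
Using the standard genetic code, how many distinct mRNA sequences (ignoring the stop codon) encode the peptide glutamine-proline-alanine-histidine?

Gln: 2 codons.
Pro: 4 codons.
Ala: 4 codons.
His: 2 codons.
2 × 4 × 4 × 2 = 64.

64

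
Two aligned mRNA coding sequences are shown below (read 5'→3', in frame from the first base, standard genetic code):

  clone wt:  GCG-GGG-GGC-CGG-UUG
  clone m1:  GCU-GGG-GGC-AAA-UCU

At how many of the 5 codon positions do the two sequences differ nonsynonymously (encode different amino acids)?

Codon 1: GCG Ala / GCU Ala — synonymous.
Codon 2: GGG Gly / GGG Gly — identical.
Codon 3: GGC Gly / GGC Gly — identical.
Codon 4: CGG Arg / AAA Lys — nonsynonymous.
Codon 5: UUG Leu / UCU Ser — nonsynonymous.
Nonsynonymous differences: 2.

2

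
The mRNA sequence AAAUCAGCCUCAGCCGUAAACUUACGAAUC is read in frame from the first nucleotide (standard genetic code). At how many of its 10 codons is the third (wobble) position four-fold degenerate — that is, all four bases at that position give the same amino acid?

Codon 1 AAA (Lys): third position 2-fold.
Codon 2 UCA (Ser): third position 4-fold.
Codon 3 GCC (Ala): third position 4-fold.
Codon 4 UCA (Ser): third position 4-fold.
Codon 5 GCC (Ala): third position 4-fold.
Codon 6 GUA (Val): third position 4-fold.
Codon 7 AAC (Asn): third position 2-fold.
Codon 8 UUA (Leu): third position 2-fold.
Codon 9 CGA (Arg): third position 4-fold.
Codon 10 AUC (Ile): third position 3-fold.
Four-fold degenerate third positions: 6.

6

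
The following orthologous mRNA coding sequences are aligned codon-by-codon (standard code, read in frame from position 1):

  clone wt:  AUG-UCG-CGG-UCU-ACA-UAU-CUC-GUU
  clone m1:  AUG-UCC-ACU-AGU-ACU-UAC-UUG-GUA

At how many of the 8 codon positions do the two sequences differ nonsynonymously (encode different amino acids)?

1

Codon 1: AUG Met / AUG Met — identical.
Codon 2: UCG Ser / UCC Ser — synonymous.
Codon 3: CGG Arg / ACU Thr — nonsynonymous.
Codon 4: UCU Ser / AGU Ser — synonymous.
Codon 5: ACA Thr / ACU Thr — synonymous.
Codon 6: UAU Tyr / UAC Tyr — synonymous.
Codon 7: CUC Leu / UUG Leu — synonymous.
Codon 8: GUU Val / GUA Val — synonymous.
Nonsynonymous differences: 1.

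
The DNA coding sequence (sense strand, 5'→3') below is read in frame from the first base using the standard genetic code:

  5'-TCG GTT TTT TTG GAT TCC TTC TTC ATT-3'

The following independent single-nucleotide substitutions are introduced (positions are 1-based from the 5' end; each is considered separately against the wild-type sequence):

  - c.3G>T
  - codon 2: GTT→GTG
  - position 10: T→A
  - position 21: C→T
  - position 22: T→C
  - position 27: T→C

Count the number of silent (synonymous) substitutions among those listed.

4

Codon 1: TCG (Ser) → TCT (Ser) — synonymous.
Codon 2: GTT (Val) → GTG (Val) — synonymous.
Codon 4: TTG (Leu) → ATG (Met) — missense.
Codon 7: TTC (Phe) → TTT (Phe) — synonymous.
Codon 8: TTC (Phe) → CTC (Leu) — missense.
Codon 9: ATT (Ile) → ATC (Ile) — synonymous.
Synonymous: 4 of 6.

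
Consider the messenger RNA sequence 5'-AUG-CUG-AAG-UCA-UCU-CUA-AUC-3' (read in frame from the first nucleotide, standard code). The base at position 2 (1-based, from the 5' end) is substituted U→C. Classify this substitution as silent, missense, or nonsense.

Position 2 falls in codon 1: AUG → Met.
After the substitution the codon is ACG → Thr.
Met ≠ Thr, so this is a missense mutation.

missense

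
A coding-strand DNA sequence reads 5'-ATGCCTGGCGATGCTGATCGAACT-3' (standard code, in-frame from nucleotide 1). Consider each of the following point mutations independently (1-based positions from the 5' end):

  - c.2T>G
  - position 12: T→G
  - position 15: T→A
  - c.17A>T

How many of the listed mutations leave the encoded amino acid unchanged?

Codon 1: ATG (Met) → AGG (Arg) — missense.
Codon 4: GAT (Asp) → GAG (Glu) — missense.
Codon 5: GCT (Ala) → GCA (Ala) — synonymous.
Codon 6: GAT (Asp) → GTT (Val) — missense.
Synonymous: 1 of 4.

1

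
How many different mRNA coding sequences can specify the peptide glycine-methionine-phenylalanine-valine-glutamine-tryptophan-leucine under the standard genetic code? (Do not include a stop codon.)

Gly: 4 codons.
Met: 1 codon.
Phe: 2 codons.
Val: 4 codons.
Gln: 2 codons.
Trp: 1 codon.
Leu: 6 codons.
4 × 1 × 2 × 4 × 2 × 1 × 6 = 384.

384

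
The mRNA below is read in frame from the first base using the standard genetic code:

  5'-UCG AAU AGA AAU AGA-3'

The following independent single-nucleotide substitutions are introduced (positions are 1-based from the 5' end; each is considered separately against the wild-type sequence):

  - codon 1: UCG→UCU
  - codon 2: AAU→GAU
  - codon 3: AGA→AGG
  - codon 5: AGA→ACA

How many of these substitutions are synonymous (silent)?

Codon 1: UCG (Ser) → UCU (Ser) — synonymous.
Codon 2: AAU (Asn) → GAU (Asp) — missense.
Codon 3: AGA (Arg) → AGG (Arg) — synonymous.
Codon 5: AGA (Arg) → ACA (Thr) — missense.
Synonymous: 2 of 4.

2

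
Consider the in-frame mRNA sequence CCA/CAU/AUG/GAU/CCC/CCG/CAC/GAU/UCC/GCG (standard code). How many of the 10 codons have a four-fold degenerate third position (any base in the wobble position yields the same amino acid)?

5

Codon 1 CCA (Pro): third position 4-fold.
Codon 2 CAU (His): third position 2-fold.
Codon 3 AUG (Met): third position 1-fold.
Codon 4 GAU (Asp): third position 2-fold.
Codon 5 CCC (Pro): third position 4-fold.
Codon 6 CCG (Pro): third position 4-fold.
Codon 7 CAC (His): third position 2-fold.
Codon 8 GAU (Asp): third position 2-fold.
Codon 9 UCC (Ser): third position 4-fold.
Codon 10 GCG (Ala): third position 4-fold.
Four-fold degenerate third positions: 5.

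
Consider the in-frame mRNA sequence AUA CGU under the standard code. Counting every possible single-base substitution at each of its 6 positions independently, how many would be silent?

5

Codon 1 (AUA, Ile): 2 synonymous substitutions.
Codon 2 (CGU, Arg): 3 synonymous substitutions.
Total: 2 + 3 = 5.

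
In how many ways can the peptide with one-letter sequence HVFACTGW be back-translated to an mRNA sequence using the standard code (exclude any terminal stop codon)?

2048

His: 2 codons.
Val: 4 codons.
Phe: 2 codons.
Ala: 4 codons.
Cys: 2 codons.
Thr: 4 codons.
Gly: 4 codons.
Trp: 1 codon.
2 × 4 × 2 × 4 × 2 × 4 × 4 × 1 = 2048.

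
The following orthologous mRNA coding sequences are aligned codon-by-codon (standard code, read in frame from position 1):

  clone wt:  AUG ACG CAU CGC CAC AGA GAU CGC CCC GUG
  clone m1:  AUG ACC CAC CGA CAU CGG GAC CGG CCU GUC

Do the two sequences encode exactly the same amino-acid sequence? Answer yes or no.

yes

Codon 1: AUG Met / AUG Met — identical.
Codon 2: ACG Thr / ACC Thr — synonymous.
Codon 3: CAU His / CAC His — synonymous.
Codon 4: CGC Arg / CGA Arg — synonymous.
Codon 5: CAC His / CAU His — synonymous.
Codon 6: AGA Arg / CGG Arg — synonymous.
Codon 7: GAU Asp / GAC Asp — synonymous.
Codon 8: CGC Arg / CGG Arg — synonymous.
Codon 9: CCC Pro / CCU Pro — synonymous.
Codon 10: GUG Val / GUC Val — synonymous.
Nonsynonymous differences: 0 → same protein.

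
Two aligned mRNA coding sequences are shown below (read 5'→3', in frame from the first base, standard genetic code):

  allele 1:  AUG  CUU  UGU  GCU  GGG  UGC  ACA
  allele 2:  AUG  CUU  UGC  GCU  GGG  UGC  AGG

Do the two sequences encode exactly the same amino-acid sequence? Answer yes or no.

Codon 1: AUG Met / AUG Met — identical.
Codon 2: CUU Leu / CUU Leu — identical.
Codon 3: UGU Cys / UGC Cys — synonymous.
Codon 4: GCU Ala / GCU Ala — identical.
Codon 5: GGG Gly / GGG Gly — identical.
Codon 6: UGC Cys / UGC Cys — identical.
Codon 7: ACA Thr / AGG Arg — nonsynonymous.
Nonsynonymous differences: 1 → different protein.

no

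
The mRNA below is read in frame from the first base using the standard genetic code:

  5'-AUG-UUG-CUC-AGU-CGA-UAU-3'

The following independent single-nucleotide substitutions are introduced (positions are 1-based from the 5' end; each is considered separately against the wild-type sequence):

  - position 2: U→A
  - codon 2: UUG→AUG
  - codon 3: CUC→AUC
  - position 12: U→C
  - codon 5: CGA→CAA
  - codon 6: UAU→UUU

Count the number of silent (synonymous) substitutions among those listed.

1

Codon 1: AUG (Met) → AAG (Lys) — missense.
Codon 2: UUG (Leu) → AUG (Met) — missense.
Codon 3: CUC (Leu) → AUC (Ile) — missense.
Codon 4: AGU (Ser) → AGC (Ser) — synonymous.
Codon 5: CGA (Arg) → CAA (Gln) — missense.
Codon 6: UAU (Tyr) → UUU (Phe) — missense.
Synonymous: 1 of 6.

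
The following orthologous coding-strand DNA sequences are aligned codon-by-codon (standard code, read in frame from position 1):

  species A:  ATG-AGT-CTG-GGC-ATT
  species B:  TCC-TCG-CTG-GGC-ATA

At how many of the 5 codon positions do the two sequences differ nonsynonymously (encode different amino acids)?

1

Codon 1: ATG Met / TCC Ser — nonsynonymous.
Codon 2: AGT Ser / TCG Ser — synonymous.
Codon 3: CTG Leu / CTG Leu — identical.
Codon 4: GGC Gly / GGC Gly — identical.
Codon 5: ATT Ile / ATA Ile — synonymous.
Nonsynonymous differences: 1.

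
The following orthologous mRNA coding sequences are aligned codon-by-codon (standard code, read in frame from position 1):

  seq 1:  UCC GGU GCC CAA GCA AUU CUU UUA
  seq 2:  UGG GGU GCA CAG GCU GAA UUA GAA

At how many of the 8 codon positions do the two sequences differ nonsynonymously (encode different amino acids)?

Codon 1: UCC Ser / UGG Trp — nonsynonymous.
Codon 2: GGU Gly / GGU Gly — identical.
Codon 3: GCC Ala / GCA Ala — synonymous.
Codon 4: CAA Gln / CAG Gln — synonymous.
Codon 5: GCA Ala / GCU Ala — synonymous.
Codon 6: AUU Ile / GAA Glu — nonsynonymous.
Codon 7: CUU Leu / UUA Leu — synonymous.
Codon 8: UUA Leu / GAA Glu — nonsynonymous.
Nonsynonymous differences: 3.

3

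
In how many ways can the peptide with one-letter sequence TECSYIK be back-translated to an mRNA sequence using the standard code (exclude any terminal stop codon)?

1152

Thr: 4 codons.
Glu: 2 codons.
Cys: 2 codons.
Ser: 6 codons.
Tyr: 2 codons.
Ile: 3 codons.
Lys: 2 codons.
4 × 2 × 2 × 6 × 2 × 3 × 2 = 1152.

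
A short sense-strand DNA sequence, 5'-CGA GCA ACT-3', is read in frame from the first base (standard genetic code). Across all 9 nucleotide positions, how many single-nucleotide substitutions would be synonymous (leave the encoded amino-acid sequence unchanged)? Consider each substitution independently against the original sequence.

10

Codon 1 (CGA, Arg): 4 synonymous substitutions.
Codon 2 (GCA, Ala): 3 synonymous substitutions.
Codon 3 (ACT, Thr): 3 synonymous substitutions.
Total: 4 + 3 + 3 = 10.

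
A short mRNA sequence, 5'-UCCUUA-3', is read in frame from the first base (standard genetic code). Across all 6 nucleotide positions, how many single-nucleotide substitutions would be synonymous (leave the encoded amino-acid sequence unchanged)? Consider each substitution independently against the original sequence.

Codon 1 (UCC, Ser): 3 synonymous substitutions.
Codon 2 (UUA, Leu): 2 synonymous substitutions.
Total: 3 + 2 = 5.

5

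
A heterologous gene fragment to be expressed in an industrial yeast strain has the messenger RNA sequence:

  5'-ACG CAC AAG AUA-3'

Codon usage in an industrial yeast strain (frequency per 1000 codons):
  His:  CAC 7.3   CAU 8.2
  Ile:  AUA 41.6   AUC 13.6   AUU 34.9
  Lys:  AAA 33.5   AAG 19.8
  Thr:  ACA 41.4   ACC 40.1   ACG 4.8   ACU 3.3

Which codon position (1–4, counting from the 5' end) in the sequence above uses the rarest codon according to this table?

Codon 1 ACG (Thr): 4.8 per 1000.
Codon 2 CAC (His): 7.3 per 1000.
Codon 3 AAG (Lys): 19.8 per 1000.
Codon 4 AUA (Ile): 41.6 per 1000.
Lowest frequency is 4.8 at codon 1.

1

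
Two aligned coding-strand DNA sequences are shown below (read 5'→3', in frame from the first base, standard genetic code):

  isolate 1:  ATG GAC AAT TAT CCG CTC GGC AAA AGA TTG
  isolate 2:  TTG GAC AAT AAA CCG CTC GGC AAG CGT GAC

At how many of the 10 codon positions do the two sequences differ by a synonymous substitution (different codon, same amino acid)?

Codon 1: ATG Met / TTG Leu — nonsynonymous.
Codon 2: GAC Asp / GAC Asp — identical.
Codon 3: AAT Asn / AAT Asn — identical.
Codon 4: TAT Tyr / AAA Lys — nonsynonymous.
Codon 5: CCG Pro / CCG Pro — identical.
Codon 6: CTC Leu / CTC Leu — identical.
Codon 7: GGC Gly / GGC Gly — identical.
Codon 8: AAA Lys / AAG Lys — synonymous.
Codon 9: AGA Arg / CGT Arg — synonymous.
Codon 10: TTG Leu / GAC Asp — nonsynonymous.
Synonymous differences: 2.

2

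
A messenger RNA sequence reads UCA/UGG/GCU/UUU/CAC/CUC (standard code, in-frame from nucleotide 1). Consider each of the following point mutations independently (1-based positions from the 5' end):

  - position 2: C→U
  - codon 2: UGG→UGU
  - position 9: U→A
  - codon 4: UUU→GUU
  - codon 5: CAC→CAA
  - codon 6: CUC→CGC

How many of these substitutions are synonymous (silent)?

Codon 1: UCA (Ser) → UUA (Leu) — missense.
Codon 2: UGG (Trp) → UGU (Cys) — missense.
Codon 3: GCU (Ala) → GCA (Ala) — synonymous.
Codon 4: UUU (Phe) → GUU (Val) — missense.
Codon 5: CAC (His) → CAA (Gln) — missense.
Codon 6: CUC (Leu) → CGC (Arg) — missense.
Synonymous: 1 of 6.

1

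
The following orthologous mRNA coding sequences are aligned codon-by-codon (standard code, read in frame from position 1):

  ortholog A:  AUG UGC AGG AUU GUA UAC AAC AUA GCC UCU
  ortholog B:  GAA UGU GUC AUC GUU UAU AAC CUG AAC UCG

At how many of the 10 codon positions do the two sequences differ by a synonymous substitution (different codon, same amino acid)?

Codon 1: AUG Met / GAA Glu — nonsynonymous.
Codon 2: UGC Cys / UGU Cys — synonymous.
Codon 3: AGG Arg / GUC Val — nonsynonymous.
Codon 4: AUU Ile / AUC Ile — synonymous.
Codon 5: GUA Val / GUU Val — synonymous.
Codon 6: UAC Tyr / UAU Tyr — synonymous.
Codon 7: AAC Asn / AAC Asn — identical.
Codon 8: AUA Ile / CUG Leu — nonsynonymous.
Codon 9: GCC Ala / AAC Asn — nonsynonymous.
Codon 10: UCU Ser / UCG Ser — synonymous.
Synonymous differences: 5.

5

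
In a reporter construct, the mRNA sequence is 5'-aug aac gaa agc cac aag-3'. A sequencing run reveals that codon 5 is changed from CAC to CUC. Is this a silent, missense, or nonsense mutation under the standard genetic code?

Position 14 falls in codon 5: CAC → His.
After the substitution the codon is CUC → Leu.
His ≠ Leu, so this is a missense mutation.

missense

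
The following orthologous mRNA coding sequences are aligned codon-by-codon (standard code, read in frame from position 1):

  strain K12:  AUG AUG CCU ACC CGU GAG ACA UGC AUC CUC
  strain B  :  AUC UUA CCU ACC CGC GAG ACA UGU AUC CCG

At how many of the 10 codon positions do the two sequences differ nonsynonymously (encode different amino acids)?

3

Codon 1: AUG Met / AUC Ile — nonsynonymous.
Codon 2: AUG Met / UUA Leu — nonsynonymous.
Codon 3: CCU Pro / CCU Pro — identical.
Codon 4: ACC Thr / ACC Thr — identical.
Codon 5: CGU Arg / CGC Arg — synonymous.
Codon 6: GAG Glu / GAG Glu — identical.
Codon 7: ACA Thr / ACA Thr — identical.
Codon 8: UGC Cys / UGU Cys — synonymous.
Codon 9: AUC Ile / AUC Ile — identical.
Codon 10: CUC Leu / CCG Pro — nonsynonymous.
Nonsynonymous differences: 3.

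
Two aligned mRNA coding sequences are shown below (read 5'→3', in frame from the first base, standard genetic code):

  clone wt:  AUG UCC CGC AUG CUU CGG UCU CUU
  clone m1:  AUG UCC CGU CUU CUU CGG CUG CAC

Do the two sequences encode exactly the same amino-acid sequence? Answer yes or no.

no

Codon 1: AUG Met / AUG Met — identical.
Codon 2: UCC Ser / UCC Ser — identical.
Codon 3: CGC Arg / CGU Arg — synonymous.
Codon 4: AUG Met / CUU Leu — nonsynonymous.
Codon 5: CUU Leu / CUU Leu — identical.
Codon 6: CGG Arg / CGG Arg — identical.
Codon 7: UCU Ser / CUG Leu — nonsynonymous.
Codon 8: CUU Leu / CAC His — nonsynonymous.
Nonsynonymous differences: 3 → different protein.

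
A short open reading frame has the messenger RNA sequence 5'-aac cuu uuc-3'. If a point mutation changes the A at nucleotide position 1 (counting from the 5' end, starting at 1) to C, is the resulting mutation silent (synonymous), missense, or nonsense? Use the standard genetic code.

Position 1 falls in codon 1: AAC → Asn.
After the substitution the codon is CAC → His.
Asn ≠ His, so this is a missense mutation.

missense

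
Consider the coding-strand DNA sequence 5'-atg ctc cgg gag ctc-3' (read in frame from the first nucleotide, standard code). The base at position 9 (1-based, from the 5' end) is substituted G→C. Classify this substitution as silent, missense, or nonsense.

silent

Position 9 falls in codon 3: CGG → Arg.
After the substitution the codon is CGC → Arg.
Both encode Arg, so the change is synonymous.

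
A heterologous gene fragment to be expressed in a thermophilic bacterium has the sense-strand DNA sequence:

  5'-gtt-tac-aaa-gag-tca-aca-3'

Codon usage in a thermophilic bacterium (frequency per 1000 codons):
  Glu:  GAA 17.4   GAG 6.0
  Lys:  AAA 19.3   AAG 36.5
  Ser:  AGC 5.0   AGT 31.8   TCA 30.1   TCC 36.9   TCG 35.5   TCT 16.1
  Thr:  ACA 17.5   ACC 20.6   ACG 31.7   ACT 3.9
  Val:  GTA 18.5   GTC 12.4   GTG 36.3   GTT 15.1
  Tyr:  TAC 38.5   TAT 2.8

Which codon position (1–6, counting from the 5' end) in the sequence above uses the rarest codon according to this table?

Codon 1 GTT (Val): 15.1 per 1000.
Codon 2 TAC (Tyr): 38.5 per 1000.
Codon 3 AAA (Lys): 19.3 per 1000.
Codon 4 GAG (Glu): 6.0 per 1000.
Codon 5 TCA (Ser): 30.1 per 1000.
Codon 6 ACA (Thr): 17.5 per 1000.
Lowest frequency is 6.0 at codon 4.

4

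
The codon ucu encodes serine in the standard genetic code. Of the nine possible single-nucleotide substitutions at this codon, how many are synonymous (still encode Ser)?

Position 1: none → 0 synonymous.
Position 2: none → 0 synonymous.
Position 3: UCC, UCA, UCG → 3 synonymous.
Total: 0 + 0 + 3 = 3.

3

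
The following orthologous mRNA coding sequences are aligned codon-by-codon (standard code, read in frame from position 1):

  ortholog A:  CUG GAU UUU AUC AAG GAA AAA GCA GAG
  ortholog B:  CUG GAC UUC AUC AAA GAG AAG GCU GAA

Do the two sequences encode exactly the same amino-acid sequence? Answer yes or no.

yes

Codon 1: CUG Leu / CUG Leu — identical.
Codon 2: GAU Asp / GAC Asp — synonymous.
Codon 3: UUU Phe / UUC Phe — synonymous.
Codon 4: AUC Ile / AUC Ile — identical.
Codon 5: AAG Lys / AAA Lys — synonymous.
Codon 6: GAA Glu / GAG Glu — synonymous.
Codon 7: AAA Lys / AAG Lys — synonymous.
Codon 8: GCA Ala / GCU Ala — synonymous.
Codon 9: GAG Glu / GAA Glu — synonymous.
Nonsynonymous differences: 0 → same protein.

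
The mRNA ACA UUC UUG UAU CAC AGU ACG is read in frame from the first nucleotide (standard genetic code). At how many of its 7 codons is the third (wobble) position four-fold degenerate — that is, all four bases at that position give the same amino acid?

Codon 1 ACA (Thr): third position 4-fold.
Codon 2 UUC (Phe): third position 2-fold.
Codon 3 UUG (Leu): third position 2-fold.
Codon 4 UAU (Tyr): third position 2-fold.
Codon 5 CAC (His): third position 2-fold.
Codon 6 AGU (Ser): third position 2-fold.
Codon 7 ACG (Thr): third position 4-fold.
Four-fold degenerate third positions: 2.

2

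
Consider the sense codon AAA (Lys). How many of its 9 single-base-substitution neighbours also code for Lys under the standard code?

1

Position 1: none → 0 synonymous.
Position 2: none → 0 synonymous.
Position 3: AAG → 1 synonymous.
Total: 0 + 0 + 1 = 1.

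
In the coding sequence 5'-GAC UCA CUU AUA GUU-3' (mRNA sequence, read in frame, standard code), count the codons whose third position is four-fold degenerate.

3

Codon 1 GAC (Asp): third position 2-fold.
Codon 2 UCA (Ser): third position 4-fold.
Codon 3 CUU (Leu): third position 4-fold.
Codon 4 AUA (Ile): third position 3-fold.
Codon 5 GUU (Val): third position 4-fold.
Four-fold degenerate third positions: 3.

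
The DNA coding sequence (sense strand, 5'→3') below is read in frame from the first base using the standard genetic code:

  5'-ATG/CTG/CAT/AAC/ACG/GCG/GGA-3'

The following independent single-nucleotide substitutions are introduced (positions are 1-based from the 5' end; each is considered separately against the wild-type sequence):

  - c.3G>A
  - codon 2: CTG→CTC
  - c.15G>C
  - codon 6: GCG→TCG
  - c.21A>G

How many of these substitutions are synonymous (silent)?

3

Codon 1: ATG (Met) → ATA (Ile) — missense.
Codon 2: CTG (Leu) → CTC (Leu) — synonymous.
Codon 5: ACG (Thr) → ACC (Thr) — synonymous.
Codon 6: GCG (Ala) → TCG (Ser) — missense.
Codon 7: GGA (Gly) → GGG (Gly) — synonymous.
Synonymous: 3 of 5.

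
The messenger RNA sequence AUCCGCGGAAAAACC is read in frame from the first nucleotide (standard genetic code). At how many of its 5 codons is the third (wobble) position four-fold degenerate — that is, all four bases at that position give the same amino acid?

Codon 1 AUC (Ile): third position 3-fold.
Codon 2 CGC (Arg): third position 4-fold.
Codon 3 GGA (Gly): third position 4-fold.
Codon 4 AAA (Lys): third position 2-fold.
Codon 5 ACC (Thr): third position 4-fold.
Four-fold degenerate third positions: 3.

3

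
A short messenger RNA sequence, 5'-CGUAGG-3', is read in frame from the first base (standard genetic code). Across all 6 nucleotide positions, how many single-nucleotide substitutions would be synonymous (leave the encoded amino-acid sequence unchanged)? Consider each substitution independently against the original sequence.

Codon 1 (CGU, Arg): 3 synonymous substitutions.
Codon 2 (AGG, Arg): 2 synonymous substitutions.
Total: 3 + 2 = 5.

5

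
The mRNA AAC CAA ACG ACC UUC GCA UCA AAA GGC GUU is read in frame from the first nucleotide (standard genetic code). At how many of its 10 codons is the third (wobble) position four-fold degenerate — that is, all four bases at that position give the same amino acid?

6

Codon 1 AAC (Asn): third position 2-fold.
Codon 2 CAA (Gln): third position 2-fold.
Codon 3 ACG (Thr): third position 4-fold.
Codon 4 ACC (Thr): third position 4-fold.
Codon 5 UUC (Phe): third position 2-fold.
Codon 6 GCA (Ala): third position 4-fold.
Codon 7 UCA (Ser): third position 4-fold.
Codon 8 AAA (Lys): third position 2-fold.
Codon 9 GGC (Gly): third position 4-fold.
Codon 10 GUU (Val): third position 4-fold.
Four-fold degenerate third positions: 6.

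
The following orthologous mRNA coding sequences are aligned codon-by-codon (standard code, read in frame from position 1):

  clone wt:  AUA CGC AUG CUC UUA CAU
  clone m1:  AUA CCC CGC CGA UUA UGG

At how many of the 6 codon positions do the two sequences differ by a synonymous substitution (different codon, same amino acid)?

0

Codon 1: AUA Ile / AUA Ile — identical.
Codon 2: CGC Arg / CCC Pro — nonsynonymous.
Codon 3: AUG Met / CGC Arg — nonsynonymous.
Codon 4: CUC Leu / CGA Arg — nonsynonymous.
Codon 5: UUA Leu / UUA Leu — identical.
Codon 6: CAU His / UGG Trp — nonsynonymous.
Synonymous differences: 0.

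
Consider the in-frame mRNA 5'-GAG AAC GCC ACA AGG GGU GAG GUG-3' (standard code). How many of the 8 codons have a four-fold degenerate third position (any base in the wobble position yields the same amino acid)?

Codon 1 GAG (Glu): third position 2-fold.
Codon 2 AAC (Asn): third position 2-fold.
Codon 3 GCC (Ala): third position 4-fold.
Codon 4 ACA (Thr): third position 4-fold.
Codon 5 AGG (Arg): third position 2-fold.
Codon 6 GGU (Gly): third position 4-fold.
Codon 7 GAG (Glu): third position 2-fold.
Codon 8 GUG (Val): third position 4-fold.
Four-fold degenerate third positions: 4.

4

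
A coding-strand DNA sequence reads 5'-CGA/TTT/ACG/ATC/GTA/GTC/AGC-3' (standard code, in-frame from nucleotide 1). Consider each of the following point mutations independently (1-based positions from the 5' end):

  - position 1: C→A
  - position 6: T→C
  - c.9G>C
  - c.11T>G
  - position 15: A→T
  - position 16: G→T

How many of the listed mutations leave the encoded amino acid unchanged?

Codon 1: CGA (Arg) → AGA (Arg) — synonymous.
Codon 2: TTT (Phe) → TTC (Phe) — synonymous.
Codon 3: ACG (Thr) → ACC (Thr) — synonymous.
Codon 4: ATC (Ile) → AGC (Ser) — missense.
Codon 5: GTA (Val) → GTT (Val) — synonymous.
Codon 6: GTC (Val) → TTC (Phe) — missense.
Synonymous: 4 of 6.

4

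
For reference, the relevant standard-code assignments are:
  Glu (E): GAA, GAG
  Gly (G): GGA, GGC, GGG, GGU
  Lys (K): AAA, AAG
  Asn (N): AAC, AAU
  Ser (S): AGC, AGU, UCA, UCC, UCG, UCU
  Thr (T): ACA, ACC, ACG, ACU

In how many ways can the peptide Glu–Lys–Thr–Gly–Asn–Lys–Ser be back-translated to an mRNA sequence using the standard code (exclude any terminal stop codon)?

Glu: 2 codons.
Lys: 2 codons.
Thr: 4 codons.
Gly: 4 codons.
Asn: 2 codons.
Lys: 2 codons.
Ser: 6 codons.
2 × 2 × 4 × 4 × 2 × 2 × 6 = 1536.

1536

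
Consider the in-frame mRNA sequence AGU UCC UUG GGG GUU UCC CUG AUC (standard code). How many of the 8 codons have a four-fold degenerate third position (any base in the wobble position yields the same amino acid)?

5

Codon 1 AGU (Ser): third position 2-fold.
Codon 2 UCC (Ser): third position 4-fold.
Codon 3 UUG (Leu): third position 2-fold.
Codon 4 GGG (Gly): third position 4-fold.
Codon 5 GUU (Val): third position 4-fold.
Codon 6 UCC (Ser): third position 4-fold.
Codon 7 CUG (Leu): third position 4-fold.
Codon 8 AUC (Ile): third position 3-fold.
Four-fold degenerate third positions: 5.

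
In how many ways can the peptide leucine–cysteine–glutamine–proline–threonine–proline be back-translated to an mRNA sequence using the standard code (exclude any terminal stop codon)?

1536

Leu: 6 codons.
Cys: 2 codons.
Gln: 2 codons.
Pro: 4 codons.
Thr: 4 codons.
Pro: 4 codons.
6 × 2 × 2 × 4 × 4 × 4 = 1536.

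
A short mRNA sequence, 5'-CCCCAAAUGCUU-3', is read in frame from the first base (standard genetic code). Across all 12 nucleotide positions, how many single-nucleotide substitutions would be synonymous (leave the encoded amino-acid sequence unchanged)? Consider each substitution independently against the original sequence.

7

Codon 1 (CCC, Pro): 3 synonymous substitutions.
Codon 2 (CAA, Gln): 1 synonymous substitution.
Codon 3 (AUG, Met): 0 synonymous substitutions.
Codon 4 (CUU, Leu): 3 synonymous substitutions.
Total: 3 + 1 + 0 + 3 = 7.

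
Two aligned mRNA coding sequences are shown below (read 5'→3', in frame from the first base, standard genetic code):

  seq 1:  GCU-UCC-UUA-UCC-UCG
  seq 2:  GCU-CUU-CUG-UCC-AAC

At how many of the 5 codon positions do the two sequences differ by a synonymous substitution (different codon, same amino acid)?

Codon 1: GCU Ala / GCU Ala — identical.
Codon 2: UCC Ser / CUU Leu — nonsynonymous.
Codon 3: UUA Leu / CUG Leu — synonymous.
Codon 4: UCC Ser / UCC Ser — identical.
Codon 5: UCG Ser / AAC Asn — nonsynonymous.
Synonymous differences: 1.

1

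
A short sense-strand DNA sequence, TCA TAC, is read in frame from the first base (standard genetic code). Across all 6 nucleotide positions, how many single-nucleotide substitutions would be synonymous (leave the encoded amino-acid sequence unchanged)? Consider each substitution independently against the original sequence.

Codon 1 (TCA, Ser): 3 synonymous substitutions.
Codon 2 (TAC, Tyr): 1 synonymous substitution.
Total: 3 + 1 = 4.

4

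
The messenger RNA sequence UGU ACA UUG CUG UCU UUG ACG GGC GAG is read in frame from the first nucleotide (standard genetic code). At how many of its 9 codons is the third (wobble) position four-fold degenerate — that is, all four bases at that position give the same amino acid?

Codon 1 UGU (Cys): third position 2-fold.
Codon 2 ACA (Thr): third position 4-fold.
Codon 3 UUG (Leu): third position 2-fold.
Codon 4 CUG (Leu): third position 4-fold.
Codon 5 UCU (Ser): third position 4-fold.
Codon 6 UUG (Leu): third position 2-fold.
Codon 7 ACG (Thr): third position 4-fold.
Codon 8 GGC (Gly): third position 4-fold.
Codon 9 GAG (Glu): third position 2-fold.
Four-fold degenerate third positions: 5.

5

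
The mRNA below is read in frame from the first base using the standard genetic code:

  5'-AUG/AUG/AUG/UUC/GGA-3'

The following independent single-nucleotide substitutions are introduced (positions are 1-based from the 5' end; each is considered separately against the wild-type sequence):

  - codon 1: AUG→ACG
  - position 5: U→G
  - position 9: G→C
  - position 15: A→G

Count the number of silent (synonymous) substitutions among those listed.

Codon 1: AUG (Met) → ACG (Thr) — missense.
Codon 2: AUG (Met) → AGG (Arg) — missense.
Codon 3: AUG (Met) → AUC (Ile) — missense.
Codon 5: GGA (Gly) → GGG (Gly) — synonymous.
Synonymous: 1 of 4.

1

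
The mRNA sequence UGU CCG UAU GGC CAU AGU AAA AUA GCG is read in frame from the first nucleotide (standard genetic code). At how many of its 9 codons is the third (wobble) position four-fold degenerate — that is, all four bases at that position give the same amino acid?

3

Codon 1 UGU (Cys): third position 2-fold.
Codon 2 CCG (Pro): third position 4-fold.
Codon 3 UAU (Tyr): third position 2-fold.
Codon 4 GGC (Gly): third position 4-fold.
Codon 5 CAU (His): third position 2-fold.
Codon 6 AGU (Ser): third position 2-fold.
Codon 7 AAA (Lys): third position 2-fold.
Codon 8 AUA (Ile): third position 3-fold.
Codon 9 GCG (Ala): third position 4-fold.
Four-fold degenerate third positions: 3.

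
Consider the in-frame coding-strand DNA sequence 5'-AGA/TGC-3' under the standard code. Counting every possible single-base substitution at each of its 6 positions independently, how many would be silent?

3

Codon 1 (AGA, Arg): 2 synonymous substitutions.
Codon 2 (TGC, Cys): 1 synonymous substitution.
Total: 2 + 1 = 3.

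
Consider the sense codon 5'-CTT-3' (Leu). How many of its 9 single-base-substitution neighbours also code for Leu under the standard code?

Position 1: none → 0 synonymous.
Position 2: none → 0 synonymous.
Position 3: CTC, CTA, CTG → 3 synonymous.
Total: 0 + 0 + 3 = 3.

3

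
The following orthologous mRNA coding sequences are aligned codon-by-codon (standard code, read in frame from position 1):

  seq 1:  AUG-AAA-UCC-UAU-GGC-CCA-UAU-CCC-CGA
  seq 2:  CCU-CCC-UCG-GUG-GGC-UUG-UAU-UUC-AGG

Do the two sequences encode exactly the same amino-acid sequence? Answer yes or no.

no

Codon 1: AUG Met / CCU Pro — nonsynonymous.
Codon 2: AAA Lys / CCC Pro — nonsynonymous.
Codon 3: UCC Ser / UCG Ser — synonymous.
Codon 4: UAU Tyr / GUG Val — nonsynonymous.
Codon 5: GGC Gly / GGC Gly — identical.
Codon 6: CCA Pro / UUG Leu — nonsynonymous.
Codon 7: UAU Tyr / UAU Tyr — identical.
Codon 8: CCC Pro / UUC Phe — nonsynonymous.
Codon 9: CGA Arg / AGG Arg — synonymous.
Nonsynonymous differences: 5 → different protein.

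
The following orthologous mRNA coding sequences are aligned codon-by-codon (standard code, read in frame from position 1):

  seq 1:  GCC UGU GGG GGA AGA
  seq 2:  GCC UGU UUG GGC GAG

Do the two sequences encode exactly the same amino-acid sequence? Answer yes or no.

no

Codon 1: GCC Ala / GCC Ala — identical.
Codon 2: UGU Cys / UGU Cys — identical.
Codon 3: GGG Gly / UUG Leu — nonsynonymous.
Codon 4: GGA Gly / GGC Gly — synonymous.
Codon 5: AGA Arg / GAG Glu — nonsynonymous.
Nonsynonymous differences: 2 → different protein.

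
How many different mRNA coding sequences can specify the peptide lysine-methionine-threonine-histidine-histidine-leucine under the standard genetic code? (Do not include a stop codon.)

192

Lys: 2 codons.
Met: 1 codon.
Thr: 4 codons.
His: 2 codons.
His: 2 codons.
Leu: 6 codons.
2 × 1 × 4 × 2 × 2 × 6 = 192.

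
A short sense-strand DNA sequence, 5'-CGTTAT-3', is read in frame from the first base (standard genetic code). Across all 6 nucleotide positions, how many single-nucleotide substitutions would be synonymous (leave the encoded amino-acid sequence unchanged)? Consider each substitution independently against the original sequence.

Codon 1 (CGT, Arg): 3 synonymous substitutions.
Codon 2 (TAT, Tyr): 1 synonymous substitution.
Total: 3 + 1 = 4.

4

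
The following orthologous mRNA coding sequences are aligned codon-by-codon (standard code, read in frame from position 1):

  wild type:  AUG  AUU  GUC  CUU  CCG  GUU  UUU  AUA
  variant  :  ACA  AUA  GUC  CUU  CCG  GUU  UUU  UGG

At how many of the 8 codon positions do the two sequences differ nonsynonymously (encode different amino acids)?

Codon 1: AUG Met / ACA Thr — nonsynonymous.
Codon 2: AUU Ile / AUA Ile — synonymous.
Codon 3: GUC Val / GUC Val — identical.
Codon 4: CUU Leu / CUU Leu — identical.
Codon 5: CCG Pro / CCG Pro — identical.
Codon 6: GUU Val / GUU Val — identical.
Codon 7: UUU Phe / UUU Phe — identical.
Codon 8: AUA Ile / UGG Trp — nonsynonymous.
Nonsynonymous differences: 2.

2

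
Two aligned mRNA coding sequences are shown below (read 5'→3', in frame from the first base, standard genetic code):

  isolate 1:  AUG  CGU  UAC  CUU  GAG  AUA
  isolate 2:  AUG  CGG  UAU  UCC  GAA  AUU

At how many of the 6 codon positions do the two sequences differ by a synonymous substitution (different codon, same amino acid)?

Codon 1: AUG Met / AUG Met — identical.
Codon 2: CGU Arg / CGG Arg — synonymous.
Codon 3: UAC Tyr / UAU Tyr — synonymous.
Codon 4: CUU Leu / UCC Ser — nonsynonymous.
Codon 5: GAG Glu / GAA Glu — synonymous.
Codon 6: AUA Ile / AUU Ile — synonymous.
Synonymous differences: 4.

4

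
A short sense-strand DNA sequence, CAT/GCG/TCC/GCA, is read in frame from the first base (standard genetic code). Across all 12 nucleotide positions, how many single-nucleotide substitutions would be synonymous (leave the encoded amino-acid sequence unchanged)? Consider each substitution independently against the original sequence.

10

Codon 1 (CAT, His): 1 synonymous substitution.
Codon 2 (GCG, Ala): 3 synonymous substitutions.
Codon 3 (TCC, Ser): 3 synonymous substitutions.
Codon 4 (GCA, Ala): 3 synonymous substitutions.
Total: 1 + 3 + 3 + 3 = 10.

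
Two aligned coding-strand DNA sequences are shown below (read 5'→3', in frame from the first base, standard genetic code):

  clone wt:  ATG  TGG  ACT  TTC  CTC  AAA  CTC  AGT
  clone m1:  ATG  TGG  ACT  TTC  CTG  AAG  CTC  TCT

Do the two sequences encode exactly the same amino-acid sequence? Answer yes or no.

Codon 1: ATG Met / ATG Met — identical.
Codon 2: TGG Trp / TGG Trp — identical.
Codon 3: ACT Thr / ACT Thr — identical.
Codon 4: TTC Phe / TTC Phe — identical.
Codon 5: CTC Leu / CTG Leu — synonymous.
Codon 6: AAA Lys / AAG Lys — synonymous.
Codon 7: CTC Leu / CTC Leu — identical.
Codon 8: AGT Ser / TCT Ser — synonymous.
Nonsynonymous differences: 0 → same protein.

yes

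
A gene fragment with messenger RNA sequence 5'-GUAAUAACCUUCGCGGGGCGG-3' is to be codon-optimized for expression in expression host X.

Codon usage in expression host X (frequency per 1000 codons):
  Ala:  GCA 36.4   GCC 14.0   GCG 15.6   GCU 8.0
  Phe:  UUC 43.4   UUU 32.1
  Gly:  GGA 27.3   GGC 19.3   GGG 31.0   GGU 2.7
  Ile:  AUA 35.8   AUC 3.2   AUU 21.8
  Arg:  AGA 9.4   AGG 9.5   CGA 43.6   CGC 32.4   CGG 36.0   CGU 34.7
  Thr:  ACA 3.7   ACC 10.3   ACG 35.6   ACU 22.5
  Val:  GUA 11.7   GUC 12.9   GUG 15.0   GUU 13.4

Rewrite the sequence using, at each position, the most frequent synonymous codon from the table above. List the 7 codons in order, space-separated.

GUG AUA ACG UUC GCA GGG CGA

Codon 1 (Val): best is GUG at 15.0.
Codon 2 (Ile): best is AUA at 35.8.
Codon 3 (Thr): best is ACG at 35.6.
Codon 4 (Phe): best is UUC at 43.4.
Codon 5 (Ala): best is GCA at 36.4.
Codon 6 (Gly): best is GGG at 31.0.
Codon 7 (Arg): best is CGA at 43.6.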